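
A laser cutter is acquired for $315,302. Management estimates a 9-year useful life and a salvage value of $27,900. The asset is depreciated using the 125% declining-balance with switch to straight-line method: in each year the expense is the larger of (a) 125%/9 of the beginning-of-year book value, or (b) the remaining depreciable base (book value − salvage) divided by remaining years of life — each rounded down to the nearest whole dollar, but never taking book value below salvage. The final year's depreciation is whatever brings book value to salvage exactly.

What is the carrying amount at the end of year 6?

Depreciable base = $315,302 − $27,900 = $287,402.
Year 1: DB = ⌊$315,302 × 125%/9⌋ = $43,791; SL = ⌊$287,402/9⌋ = $31,933 → take DB $43,791. Book value $271,511.
Year 2: DB = ⌊$271,511 × 125%/9⌋ = $37,709; SL = ⌊$243,611/8⌋ = $30,451 → take DB $37,709. Book value $233,802.
Year 3: DB = ⌊$233,802 × 125%/9⌋ = $32,472; SL = ⌊$205,902/7⌋ = $29,414 → take DB $32,472. Book value $201,330.
Year 4: DB = ⌊$201,330 × 125%/9⌋ = $27,962; SL = ⌊$173,430/6⌋ = $28,905 → take SL $28,905. Book value $172,425.
Year 5: DB = ⌊$172,425 × 125%/9⌋ = $23,947; SL = ⌊$144,525/5⌋ = $28,905 → take SL $28,905. Book value $143,520.
Year 6: DB = ⌊$143,520 × 125%/9⌋ = $19,933; SL = ⌊$115,620/4⌋ = $28,905 → take SL $28,905. Book value $114,615.

$114,615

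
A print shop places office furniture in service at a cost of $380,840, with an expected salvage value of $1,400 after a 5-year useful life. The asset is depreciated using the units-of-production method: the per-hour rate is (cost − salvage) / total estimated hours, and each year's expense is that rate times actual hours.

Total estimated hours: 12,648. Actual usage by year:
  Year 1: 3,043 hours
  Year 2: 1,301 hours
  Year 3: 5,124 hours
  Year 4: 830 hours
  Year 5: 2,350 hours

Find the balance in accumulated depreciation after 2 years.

$130,320

Depreciable base = $380,840 − $1,400 = $379,440.
Rate = $379,440 / 12,648 hours = $30 per hour.
Year 1: 3,043 × $30 = $91,290. Book value $289,550.
Year 2: 1,301 × $30 = $39,030. Book value $250,520.
Accumulated through year 2 = $380,840 − $250,520 = $130,320.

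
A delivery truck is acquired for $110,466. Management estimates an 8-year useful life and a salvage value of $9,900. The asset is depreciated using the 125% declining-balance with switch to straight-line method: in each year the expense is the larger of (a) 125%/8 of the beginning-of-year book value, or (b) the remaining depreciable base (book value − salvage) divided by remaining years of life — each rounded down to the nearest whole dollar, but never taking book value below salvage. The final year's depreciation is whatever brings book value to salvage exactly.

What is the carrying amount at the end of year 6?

Depreciable base = $110,466 − $9,900 = $100,566.
Year 1: DB = ⌊$110,466 × 125%/8⌋ = $17,260; SL = ⌊$100,566/8⌋ = $12,570 → take DB $17,260. Book value $93,206.
Year 2: DB = ⌊$93,206 × 125%/8⌋ = $14,563; SL = ⌊$83,306/7⌋ = $11,900 → take DB $14,563. Book value $78,643.
Year 3: DB = ⌊$78,643 × 125%/8⌋ = $12,287; SL = ⌊$68,743/6⌋ = $11,457 → take DB $12,287. Book value $66,356.
Year 4: DB = ⌊$66,356 × 125%/8⌋ = $10,368; SL = ⌊$56,456/5⌋ = $11,291 → take SL $11,291. Book value $55,065.
Year 5: DB = ⌊$55,065 × 125%/8⌋ = $8,603; SL = ⌊$45,165/4⌋ = $11,291 → take SL $11,291. Book value $43,774.
Year 6: DB = ⌊$43,774 × 125%/8⌋ = $6,839; SL = ⌊$33,874/3⌋ = $11,291 → take SL $11,291. Book value $32,483.

$32,483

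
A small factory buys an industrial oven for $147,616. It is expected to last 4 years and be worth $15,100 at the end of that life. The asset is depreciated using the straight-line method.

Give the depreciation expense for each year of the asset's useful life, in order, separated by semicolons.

Depreciable base = $147,616 − $15,100 = $132,516.
Annual expense = $132,516 / 4 = $33,129.
End of year 1: book value $114,487.
End of year 2: book value $81,358.
End of year 3: book value $48,229.
End of year 4: book value $15,100.

$33,129; $33,129; $33,129; $33,129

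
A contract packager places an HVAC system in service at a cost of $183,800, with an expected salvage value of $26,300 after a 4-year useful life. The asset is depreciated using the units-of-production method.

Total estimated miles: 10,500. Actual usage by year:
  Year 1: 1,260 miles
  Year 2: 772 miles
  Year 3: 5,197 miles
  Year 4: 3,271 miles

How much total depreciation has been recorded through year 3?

Depreciable base = $183,800 − $26,300 = $157,500.
Rate = $157,500 / 10,500 miles = $15 per mile.
Year 1: 1,260 × $15 = $18,900. Book value $164,900.
Year 2: 772 × $15 = $11,580. Book value $153,320.
Year 3: 5,197 × $15 = $77,955. Book value $75,365.
Accumulated through year 3 = $183,800 − $75,365 = $108,435.

$108,435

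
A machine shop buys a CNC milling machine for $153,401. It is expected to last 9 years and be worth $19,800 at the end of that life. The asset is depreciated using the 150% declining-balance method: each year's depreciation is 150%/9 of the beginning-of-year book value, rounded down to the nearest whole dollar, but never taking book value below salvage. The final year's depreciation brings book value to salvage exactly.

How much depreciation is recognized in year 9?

$15,878

Depreciable base = $153,401 − $19,800 = $133,601.
Year 1: ⌊$153,401 × 150%/9⌋ = $25,566. Book value $127,835.
Year 2: ⌊$127,835 × 150%/9⌋ = $21,305. Book value $106,530.
Year 3: ⌊$106,530 × 150%/9⌋ = $17,755. Book value $88,775.
Year 4: ⌊$88,775 × 150%/9⌋ = $14,795. Book value $73,980.
Year 5: ⌊$73,980 × 150%/9⌋ = $12,330. Book value $61,650.
Year 6: ⌊$61,650 × 150%/9⌋ = $10,275. Book value $51,375.
Year 7: ⌊$51,375 × 150%/9⌋ = $8,562. Book value $42,813.
Year 8: ⌊$42,813 × 150%/9⌋ = $7,135. Book value $35,678.
Year 9 (final): $35,678 − $19,800 = $15,878. Book value $19,800.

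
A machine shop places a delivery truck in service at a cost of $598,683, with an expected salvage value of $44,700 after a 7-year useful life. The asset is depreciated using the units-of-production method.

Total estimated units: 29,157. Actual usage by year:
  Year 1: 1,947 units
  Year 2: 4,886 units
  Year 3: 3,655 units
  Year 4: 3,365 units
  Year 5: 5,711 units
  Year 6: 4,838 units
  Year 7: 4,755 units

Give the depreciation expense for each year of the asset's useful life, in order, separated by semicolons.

Depreciable base = $598,683 − $44,700 = $553,983.
Rate = $553,983 / 29,157 units = $19 per unit.
Year 1: 1,947 × $19 = $36,993. Book value $561,690.
Year 2: 4,886 × $19 = $92,834. Book value $468,856.
Year 3: 3,655 × $19 = $69,445. Book value $399,411.
Year 4: 3,365 × $19 = $63,935. Book value $335,476.
Year 5: 5,711 × $19 = $108,509. Book value $226,967.
Year 6: 4,838 × $19 = $91,922. Book value $135,045.
Year 7: 4,755 × $19 = $90,345. Book value $44,700.

$36,993; $92,834; $69,445; $63,935; $108,509; $91,922; $90,345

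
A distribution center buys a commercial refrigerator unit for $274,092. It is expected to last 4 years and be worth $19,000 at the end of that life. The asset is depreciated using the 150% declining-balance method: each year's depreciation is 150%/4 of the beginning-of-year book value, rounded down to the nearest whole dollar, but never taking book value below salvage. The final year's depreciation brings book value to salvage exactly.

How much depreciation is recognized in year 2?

Depreciable base = $274,092 − $19,000 = $255,092.
Year 1: ⌊$274,092 × 150%/4⌋ = $102,784. Book value $171,308.
Year 2: ⌊$171,308 × 150%/4⌋ = $64,240. Book value $107,068.

$64,240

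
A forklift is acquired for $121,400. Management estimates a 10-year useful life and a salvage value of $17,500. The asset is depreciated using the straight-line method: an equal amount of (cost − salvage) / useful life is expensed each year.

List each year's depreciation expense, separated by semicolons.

Depreciable base = $121,400 − $17,500 = $103,900.
Annual expense = $103,900 / 10 = $10,390.
End of year 1: book value $111,010.
End of year 2: book value $100,620.
End of year 3: book value $90,230.
End of year 4: book value $79,840.
End of year 5: book value $69,450.
End of year 6: book value $59,060.
End of year 7: book value $48,670.
End of year 8: book value $38,280.
End of year 9: book value $27,890.
End of year 10: book value $17,500.

$10,390; $10,390; $10,390; $10,390; $10,390; $10,390; $10,390; $10,390; $10,390; $10,390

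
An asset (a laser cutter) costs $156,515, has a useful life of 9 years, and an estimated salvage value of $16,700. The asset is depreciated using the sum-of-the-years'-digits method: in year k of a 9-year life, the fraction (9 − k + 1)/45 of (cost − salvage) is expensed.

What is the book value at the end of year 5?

$47,770

Depreciable base = $156,515 − $16,700 = $139,815.
Sum of the years' digits = 9+8+7+6+5+4+3+2+1 = 45.
Year 1: $139,815 × 9/45 = $27,963. Book value $128,552.
Year 2: $139,815 × 8/45 = $24,856. Book value $103,696.
Year 3: $139,815 × 7/45 = $21,749. Book value $81,947.
Year 4: $139,815 × 6/45 = $18,642. Book value $63,305.
Year 5: $139,815 × 5/45 = $15,535. Book value $47,770.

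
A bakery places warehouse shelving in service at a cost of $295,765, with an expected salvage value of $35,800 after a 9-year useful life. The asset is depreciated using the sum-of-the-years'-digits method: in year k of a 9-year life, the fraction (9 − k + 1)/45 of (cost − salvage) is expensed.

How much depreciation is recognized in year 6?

$23,108

Depreciable base = $295,765 − $35,800 = $259,965.
Sum of the years' digits = 9+8+7+6+5+4+3+2+1 = 45.
Year 1: $259,965 × 9/45 = $51,993. Book value $243,772.
Year 2: $259,965 × 8/45 = $46,216. Book value $197,556.
Year 3: $259,965 × 7/45 = $40,439. Book value $157,117.
Year 4: $259,965 × 6/45 = $34,662. Book value $122,455.
Year 5: $259,965 × 5/45 = $28,885. Book value $93,570.
Year 6: $259,965 × 4/45 = $23,108. Book value $70,462.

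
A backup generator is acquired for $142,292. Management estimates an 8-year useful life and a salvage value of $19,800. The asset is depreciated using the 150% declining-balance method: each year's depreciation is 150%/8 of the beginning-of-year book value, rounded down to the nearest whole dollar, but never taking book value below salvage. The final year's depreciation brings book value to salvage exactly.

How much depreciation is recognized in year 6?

Depreciable base = $142,292 − $19,800 = $122,492.
Year 1: ⌊$142,292 × 150%/8⌋ = $26,679. Book value $115,613.
Year 2: ⌊$115,613 × 150%/8⌋ = $21,677. Book value $93,936.
Year 3: ⌊$93,936 × 150%/8⌋ = $17,613. Book value $76,323.
Year 4: ⌊$76,323 × 150%/8⌋ = $14,310. Book value $62,013.
Year 5: ⌊$62,013 × 150%/8⌋ = $11,627. Book value $50,386.
Year 6: ⌊$50,386 × 150%/8⌋ = $9,447. Book value $40,939.

$9,447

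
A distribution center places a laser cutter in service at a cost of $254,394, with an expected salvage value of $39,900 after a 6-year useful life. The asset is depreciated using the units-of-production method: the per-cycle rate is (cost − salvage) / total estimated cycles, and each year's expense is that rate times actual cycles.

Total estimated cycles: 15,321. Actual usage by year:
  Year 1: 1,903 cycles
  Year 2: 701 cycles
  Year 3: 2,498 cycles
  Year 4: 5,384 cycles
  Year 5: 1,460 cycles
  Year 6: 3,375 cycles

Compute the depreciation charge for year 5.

Depreciable base = $254,394 − $39,900 = $214,494.
Rate = $214,494 / 15,321 cycles = $14 per cycle.
Year 1: 1,903 × $14 = $26,642. Book value $227,752.
Year 2: 701 × $14 = $9,814. Book value $217,938.
Year 3: 2,498 × $14 = $34,972. Book value $182,966.
Year 4: 5,384 × $14 = $75,376. Book value $107,590.
Year 5: 1,460 × $14 = $20,440. Book value $87,150.

$20,440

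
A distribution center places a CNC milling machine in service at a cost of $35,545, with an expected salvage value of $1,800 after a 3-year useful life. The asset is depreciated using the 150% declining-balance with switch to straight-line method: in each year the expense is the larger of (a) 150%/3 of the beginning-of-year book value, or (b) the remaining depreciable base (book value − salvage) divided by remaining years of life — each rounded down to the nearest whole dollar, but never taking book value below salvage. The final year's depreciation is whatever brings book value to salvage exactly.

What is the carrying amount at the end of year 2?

Depreciable base = $35,545 − $1,800 = $33,745.
Year 1: DB = ⌊$35,545 × 150%/3⌋ = $17,772; SL = ⌊$33,745/3⌋ = $11,248 → take DB $17,772. Book value $17,773.
Year 2: DB = ⌊$17,773 × 150%/3⌋ = $8,886; SL = ⌊$15,973/2⌋ = $7,986 → take DB $8,886. Book value $8,887.

$8,887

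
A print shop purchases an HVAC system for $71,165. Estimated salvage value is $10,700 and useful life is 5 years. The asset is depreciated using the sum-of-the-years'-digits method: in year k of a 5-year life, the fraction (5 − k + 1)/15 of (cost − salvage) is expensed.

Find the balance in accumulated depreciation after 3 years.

$48,372

Depreciable base = $71,165 − $10,700 = $60,465.
Sum of the years' digits = 5+4+3+2+1 = 15.
Year 1: $60,465 × 5/15 = $20,155. Book value $51,010.
Year 2: $60,465 × 4/15 = $16,124. Book value $34,886.
Year 3: $60,465 × 3/15 = $12,093. Book value $22,793.
Accumulated through year 3 = $71,165 − $22,793 = $48,372.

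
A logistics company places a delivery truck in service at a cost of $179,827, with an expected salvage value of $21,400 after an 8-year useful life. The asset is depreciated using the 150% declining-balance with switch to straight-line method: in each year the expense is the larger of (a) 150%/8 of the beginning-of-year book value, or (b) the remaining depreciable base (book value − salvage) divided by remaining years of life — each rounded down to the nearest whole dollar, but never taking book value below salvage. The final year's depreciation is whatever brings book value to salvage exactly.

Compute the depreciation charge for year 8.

$14,093

Depreciable base = $179,827 − $21,400 = $158,427.
Year 1: DB = ⌊$179,827 × 150%/8⌋ = $33,717; SL = ⌊$158,427/8⌋ = $19,803 → take DB $33,717. Book value $146,110.
Year 2: DB = ⌊$146,110 × 150%/8⌋ = $27,395; SL = ⌊$124,710/7⌋ = $17,815 → take DB $27,395. Book value $118,715.
Year 3: DB = ⌊$118,715 × 150%/8⌋ = $22,259; SL = ⌊$97,315/6⌋ = $16,219 → take DB $22,259. Book value $96,456.
Year 4: DB = ⌊$96,456 × 150%/8⌋ = $18,085; SL = ⌊$75,056/5⌋ = $15,011 → take DB $18,085. Book value $78,371.
Year 5: DB = ⌊$78,371 × 150%/8⌋ = $14,694; SL = ⌊$56,971/4⌋ = $14,242 → take DB $14,694. Book value $63,677.
Year 6: DB = ⌊$63,677 × 150%/8⌋ = $11,939; SL = ⌊$42,277/3⌋ = $14,092 → take SL $14,092. Book value $49,585.
Year 7: DB = ⌊$49,585 × 150%/8⌋ = $9,297; SL = ⌊$28,185/2⌋ = $14,092 → take SL $14,092. Book value $35,493.
Year 8 (final): $35,493 − $21,400 = $14,093. Book value $21,400.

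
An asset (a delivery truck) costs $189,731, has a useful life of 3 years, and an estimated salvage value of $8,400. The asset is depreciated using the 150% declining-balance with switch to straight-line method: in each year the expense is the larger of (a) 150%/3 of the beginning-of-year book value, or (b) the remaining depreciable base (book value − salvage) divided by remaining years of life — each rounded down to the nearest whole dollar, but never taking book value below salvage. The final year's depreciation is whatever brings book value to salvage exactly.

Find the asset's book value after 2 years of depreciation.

$47,433

Depreciable base = $189,731 − $8,400 = $181,331.
Year 1: DB = ⌊$189,731 × 150%/3⌋ = $94,865; SL = ⌊$181,331/3⌋ = $60,443 → take DB $94,865. Book value $94,866.
Year 2: DB = ⌊$94,866 × 150%/3⌋ = $47,433; SL = ⌊$86,466/2⌋ = $43,233 → take DB $47,433. Book value $47,433.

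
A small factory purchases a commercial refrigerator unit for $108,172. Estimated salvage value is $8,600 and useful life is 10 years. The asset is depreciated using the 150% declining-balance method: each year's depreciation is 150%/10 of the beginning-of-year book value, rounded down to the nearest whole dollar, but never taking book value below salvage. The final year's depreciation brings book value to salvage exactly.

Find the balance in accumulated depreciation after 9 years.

$83,115

Depreciable base = $108,172 − $8,600 = $99,572.
Year 1: ⌊$108,172 × 150%/10⌋ = $16,225. Book value $91,947.
Year 2: ⌊$91,947 × 150%/10⌋ = $13,792. Book value $78,155.
Year 3: ⌊$78,155 × 150%/10⌋ = $11,723. Book value $66,432.
Year 4: ⌊$66,432 × 150%/10⌋ = $9,964. Book value $56,468.
Year 5: ⌊$56,468 × 150%/10⌋ = $8,470. Book value $47,998.
Year 6: ⌊$47,998 × 150%/10⌋ = $7,199. Book value $40,799.
Year 7: ⌊$40,799 × 150%/10⌋ = $6,119. Book value $34,680.
Year 8: ⌊$34,680 × 150%/10⌋ = $5,202. Book value $29,478.
Year 9: ⌊$29,478 × 150%/10⌋ = $4,421. Book value $25,057.
Accumulated through year 9 = $108,172 − $25,057 = $83,115.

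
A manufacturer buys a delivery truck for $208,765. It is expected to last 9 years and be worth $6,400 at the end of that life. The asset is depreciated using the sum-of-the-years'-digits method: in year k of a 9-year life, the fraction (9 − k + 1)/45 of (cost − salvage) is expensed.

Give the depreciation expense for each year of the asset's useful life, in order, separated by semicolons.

$40,473; $35,976; $31,479; $26,982; $22,485; $17,988; $13,491; $8,994; $4,497

Depreciable base = $208,765 − $6,400 = $202,365.
Sum of the years' digits = 9+8+7+6+5+4+3+2+1 = 45.
Year 1: $202,365 × 9/45 = $40,473. Book value $168,292.
Year 2: $202,365 × 8/45 = $35,976. Book value $132,316.
Year 3: $202,365 × 7/45 = $31,479. Book value $100,837.
Year 4: $202,365 × 6/45 = $26,982. Book value $73,855.
Year 5: $202,365 × 5/45 = $22,485. Book value $51,370.
Year 6: $202,365 × 4/45 = $17,988. Book value $33,382.
Year 7: $202,365 × 3/45 = $13,491. Book value $19,891.
Year 8: $202,365 × 2/45 = $8,994. Book value $10,897.
Year 9: $202,365 × 1/45 = $4,497. Book value $6,400.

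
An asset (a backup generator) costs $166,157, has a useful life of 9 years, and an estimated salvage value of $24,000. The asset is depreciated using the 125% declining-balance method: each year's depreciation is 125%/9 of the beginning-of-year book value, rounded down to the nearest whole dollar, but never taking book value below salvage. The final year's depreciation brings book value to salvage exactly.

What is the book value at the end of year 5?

Depreciable base = $166,157 − $24,000 = $142,157.
Year 1: ⌊$166,157 × 125%/9⌋ = $23,077. Book value $143,080.
Year 2: ⌊$143,080 × 125%/9⌋ = $19,872. Book value $123,208.
Year 3: ⌊$123,208 × 125%/9⌋ = $17,112. Book value $106,096.
Year 4: ⌊$106,096 × 125%/9⌋ = $14,735. Book value $91,361.
Year 5: ⌊$91,361 × 125%/9⌋ = $12,689. Book value $78,672.

$78,672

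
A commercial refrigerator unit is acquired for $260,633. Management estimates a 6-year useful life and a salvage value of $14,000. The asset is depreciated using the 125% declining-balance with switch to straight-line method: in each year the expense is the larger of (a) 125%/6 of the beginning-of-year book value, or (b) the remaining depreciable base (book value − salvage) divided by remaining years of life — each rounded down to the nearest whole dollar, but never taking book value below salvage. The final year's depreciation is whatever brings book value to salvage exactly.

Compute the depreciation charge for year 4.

Depreciable base = $260,633 − $14,000 = $246,633.
Year 1: DB = ⌊$260,633 × 125%/6⌋ = $54,298; SL = ⌊$246,633/6⌋ = $41,105 → take DB $54,298. Book value $206,335.
Year 2: DB = ⌊$206,335 × 125%/6⌋ = $42,986; SL = ⌊$192,335/5⌋ = $38,467 → take DB $42,986. Book value $163,349.
Year 3: DB = ⌊$163,349 × 125%/6⌋ = $34,031; SL = ⌊$149,349/4⌋ = $37,337 → take SL $37,337. Book value $126,012.
Year 4: DB = ⌊$126,012 × 125%/6⌋ = $26,252; SL = ⌊$112,012/3⌋ = $37,337 → take SL $37,337. Book value $88,675.

$37,337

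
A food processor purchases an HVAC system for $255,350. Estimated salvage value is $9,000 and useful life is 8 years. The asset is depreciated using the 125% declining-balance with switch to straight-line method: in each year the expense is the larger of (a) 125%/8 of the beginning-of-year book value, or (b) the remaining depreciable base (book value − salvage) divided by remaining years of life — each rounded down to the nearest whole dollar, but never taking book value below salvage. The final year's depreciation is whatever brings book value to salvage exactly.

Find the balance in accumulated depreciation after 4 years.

$131,158

Depreciable base = $255,350 − $9,000 = $246,350.
Year 1: DB = ⌊$255,350 × 125%/8⌋ = $39,898; SL = ⌊$246,350/8⌋ = $30,793 → take DB $39,898. Book value $215,452.
Year 2: DB = ⌊$215,452 × 125%/8⌋ = $33,664; SL = ⌊$206,452/7⌋ = $29,493 → take DB $33,664. Book value $181,788.
Year 3: DB = ⌊$181,788 × 125%/8⌋ = $28,404; SL = ⌊$172,788/6⌋ = $28,798 → take SL $28,798. Book value $152,990.
Year 4: DB = ⌊$152,990 × 125%/8⌋ = $23,904; SL = ⌊$143,990/5⌋ = $28,798 → take SL $28,798. Book value $124,192.
Accumulated through year 4 = $255,350 − $124,192 = $131,158.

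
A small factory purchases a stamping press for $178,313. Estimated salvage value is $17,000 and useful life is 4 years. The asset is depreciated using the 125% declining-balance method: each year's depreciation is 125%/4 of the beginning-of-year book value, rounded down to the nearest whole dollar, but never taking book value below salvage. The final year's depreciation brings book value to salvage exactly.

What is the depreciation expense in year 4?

$40,944

Depreciable base = $178,313 − $17,000 = $161,313.
Year 1: ⌊$178,313 × 125%/4⌋ = $55,722. Book value $122,591.
Year 2: ⌊$122,591 × 125%/4⌋ = $38,309. Book value $84,282.
Year 3: ⌊$84,282 × 125%/4⌋ = $26,338. Book value $57,944.
Year 4 (final): $57,944 − $17,000 = $40,944. Book value $17,000.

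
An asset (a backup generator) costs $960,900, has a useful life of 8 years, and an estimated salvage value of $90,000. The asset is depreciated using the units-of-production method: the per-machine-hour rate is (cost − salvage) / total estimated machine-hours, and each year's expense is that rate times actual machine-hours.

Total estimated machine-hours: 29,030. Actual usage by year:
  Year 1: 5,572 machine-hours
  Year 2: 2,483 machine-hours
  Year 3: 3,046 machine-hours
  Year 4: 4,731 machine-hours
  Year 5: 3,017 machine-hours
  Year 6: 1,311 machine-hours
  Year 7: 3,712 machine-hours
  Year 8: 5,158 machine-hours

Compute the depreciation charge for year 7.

Depreciable base = $960,900 − $90,000 = $870,900.
Rate = $870,900 / 29,030 machine-hours = $30 per machine-hour.
Year 1: 5,572 × $30 = $167,160. Book value $793,740.
Year 2: 2,483 × $30 = $74,490. Book value $719,250.
Year 3: 3,046 × $30 = $91,380. Book value $627,870.
Year 4: 4,731 × $30 = $141,930. Book value $485,940.
Year 5: 3,017 × $30 = $90,510. Book value $395,430.
Year 6: 1,311 × $30 = $39,330. Book value $356,100.
Year 7: 3,712 × $30 = $111,360. Book value $244,740.

$111,360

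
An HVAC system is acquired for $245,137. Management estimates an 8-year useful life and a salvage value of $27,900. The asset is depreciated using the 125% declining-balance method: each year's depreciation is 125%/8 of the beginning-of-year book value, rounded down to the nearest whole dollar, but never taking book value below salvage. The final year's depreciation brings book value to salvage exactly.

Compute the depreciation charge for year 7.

Depreciable base = $245,137 − $27,900 = $217,237.
Year 1: ⌊$245,137 × 125%/8⌋ = $38,302. Book value $206,835.
Year 2: ⌊$206,835 × 125%/8⌋ = $32,317. Book value $174,518.
Year 3: ⌊$174,518 × 125%/8⌋ = $27,268. Book value $147,250.
Year 4: ⌊$147,250 × 125%/8⌋ = $23,007. Book value $124,243.
Year 5: ⌊$124,243 × 125%/8⌋ = $19,412. Book value $104,831.
Year 6: ⌊$104,831 × 125%/8⌋ = $16,379. Book value $88,452.
Year 7: ⌊$88,452 × 125%/8⌋ = $13,820. Book value $74,632.

$13,820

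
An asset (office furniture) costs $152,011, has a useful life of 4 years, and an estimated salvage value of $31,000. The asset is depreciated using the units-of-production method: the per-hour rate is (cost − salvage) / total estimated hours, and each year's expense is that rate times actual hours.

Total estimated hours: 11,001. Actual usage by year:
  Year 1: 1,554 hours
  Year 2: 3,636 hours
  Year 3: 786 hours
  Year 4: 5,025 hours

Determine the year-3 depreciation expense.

Depreciable base = $152,011 − $31,000 = $121,011.
Rate = $121,011 / 11,001 hours = $11 per hour.
Year 1: 1,554 × $11 = $17,094. Book value $134,917.
Year 2: 3,636 × $11 = $39,996. Book value $94,921.
Year 3: 786 × $11 = $8,646. Book value $86,275.

$8,646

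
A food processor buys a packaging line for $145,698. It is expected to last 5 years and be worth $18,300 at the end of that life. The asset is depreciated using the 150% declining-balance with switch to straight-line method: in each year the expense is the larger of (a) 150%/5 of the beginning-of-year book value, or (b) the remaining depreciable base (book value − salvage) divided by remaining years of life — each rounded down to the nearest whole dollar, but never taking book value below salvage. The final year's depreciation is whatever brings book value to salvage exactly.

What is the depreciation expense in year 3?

$21,417

Depreciable base = $145,698 − $18,300 = $127,398.
Year 1: DB = ⌊$145,698 × 150%/5⌋ = $43,709; SL = ⌊$127,398/5⌋ = $25,479 → take DB $43,709. Book value $101,989.
Year 2: DB = ⌊$101,989 × 150%/5⌋ = $30,596; SL = ⌊$83,689/4⌋ = $20,922 → take DB $30,596. Book value $71,393.
Year 3: DB = ⌊$71,393 × 150%/5⌋ = $21,417; SL = ⌊$53,093/3⌋ = $17,697 → take DB $21,417. Book value $49,976.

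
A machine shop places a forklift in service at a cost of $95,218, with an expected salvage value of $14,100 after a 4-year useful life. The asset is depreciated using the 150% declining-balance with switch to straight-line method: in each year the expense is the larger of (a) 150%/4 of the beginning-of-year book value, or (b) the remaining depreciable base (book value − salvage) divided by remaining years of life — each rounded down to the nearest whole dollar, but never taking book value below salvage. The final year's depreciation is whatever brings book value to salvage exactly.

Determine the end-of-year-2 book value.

Depreciable base = $95,218 − $14,100 = $81,118.
Year 1: DB = ⌊$95,218 × 150%/4⌋ = $35,706; SL = ⌊$81,118/4⌋ = $20,279 → take DB $35,706. Book value $59,512.
Year 2: DB = ⌊$59,512 × 150%/4⌋ = $22,317; SL = ⌊$45,412/3⌋ = $15,137 → take DB $22,317. Book value $37,195.

$37,195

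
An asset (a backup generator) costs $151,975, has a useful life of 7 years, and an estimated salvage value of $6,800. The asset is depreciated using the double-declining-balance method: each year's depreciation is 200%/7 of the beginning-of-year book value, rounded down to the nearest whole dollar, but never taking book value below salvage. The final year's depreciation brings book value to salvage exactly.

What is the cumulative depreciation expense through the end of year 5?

Depreciable base = $151,975 − $6,800 = $145,175.
Year 1: ⌊$151,975 × 200%/7⌋ = $43,421. Book value $108,554.
Year 2: ⌊$108,554 × 200%/7⌋ = $31,015. Book value $77,539.
Year 3: ⌊$77,539 × 200%/7⌋ = $22,154. Book value $55,385.
Year 4: ⌊$55,385 × 200%/7⌋ = $15,824. Book value $39,561.
Year 5: ⌊$39,561 × 200%/7⌋ = $11,303. Book value $28,258.
Accumulated through year 5 = $151,975 − $28,258 = $123,717.

$123,717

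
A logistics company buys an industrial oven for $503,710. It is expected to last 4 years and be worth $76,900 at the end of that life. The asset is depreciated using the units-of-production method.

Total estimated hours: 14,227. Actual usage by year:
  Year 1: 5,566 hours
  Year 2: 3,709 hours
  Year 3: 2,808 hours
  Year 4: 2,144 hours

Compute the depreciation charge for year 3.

$84,240

Depreciable base = $503,710 − $76,900 = $426,810.
Rate = $426,810 / 14,227 hours = $30 per hour.
Year 1: 5,566 × $30 = $166,980. Book value $336,730.
Year 2: 3,709 × $30 = $111,270. Book value $225,460.
Year 3: 2,808 × $30 = $84,240. Book value $141,220.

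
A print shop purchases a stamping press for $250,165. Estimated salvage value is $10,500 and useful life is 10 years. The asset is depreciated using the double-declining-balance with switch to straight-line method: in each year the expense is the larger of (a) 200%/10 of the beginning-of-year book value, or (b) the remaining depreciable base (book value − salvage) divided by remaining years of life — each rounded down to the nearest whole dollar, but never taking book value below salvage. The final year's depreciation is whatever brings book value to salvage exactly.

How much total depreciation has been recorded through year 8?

$212,125

Depreciable base = $250,165 − $10,500 = $239,665.
Year 1: DB = ⌊$250,165 × 200%/10⌋ = $50,033; SL = ⌊$239,665/10⌋ = $23,966 → take DB $50,033. Book value $200,132.
Year 2: DB = ⌊$200,132 × 200%/10⌋ = $40,026; SL = ⌊$189,632/9⌋ = $21,070 → take DB $40,026. Book value $160,106.
Year 3: DB = ⌊$160,106 × 200%/10⌋ = $32,021; SL = ⌊$149,606/8⌋ = $18,700 → take DB $32,021. Book value $128,085.
Year 4: DB = ⌊$128,085 × 200%/10⌋ = $25,617; SL = ⌊$117,585/7⌋ = $16,797 → take DB $25,617. Book value $102,468.
Year 5: DB = ⌊$102,468 × 200%/10⌋ = $20,493; SL = ⌊$91,968/6⌋ = $15,328 → take DB $20,493. Book value $81,975.
Year 6: DB = ⌊$81,975 × 200%/10⌋ = $16,395; SL = ⌊$71,475/5⌋ = $14,295 → take DB $16,395. Book value $65,580.
Year 7: DB = ⌊$65,580 × 200%/10⌋ = $13,116; SL = ⌊$55,080/4⌋ = $13,770 → take SL $13,770. Book value $51,810.
Year 8: DB = ⌊$51,810 × 200%/10⌋ = $10,362; SL = ⌊$41,310/3⌋ = $13,770 → take SL $13,770. Book value $38,040.
Accumulated through year 8 = $250,165 − $38,040 = $212,125.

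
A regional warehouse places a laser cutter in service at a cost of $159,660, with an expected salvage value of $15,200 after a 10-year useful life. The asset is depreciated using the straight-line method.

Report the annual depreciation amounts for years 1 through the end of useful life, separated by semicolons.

$14,446; $14,446; $14,446; $14,446; $14,446; $14,446; $14,446; $14,446; $14,446; $14,446

Depreciable base = $159,660 − $15,200 = $144,460.
Annual expense = $144,460 / 10 = $14,446.
End of year 1: book value $145,214.
End of year 2: book value $130,768.
End of year 3: book value $116,322.
End of year 4: book value $101,876.
End of year 5: book value $87,430.
End of year 6: book value $72,984.
End of year 7: book value $58,538.
End of year 8: book value $44,092.
End of year 9: book value $29,646.
End of year 10: book value $15,200.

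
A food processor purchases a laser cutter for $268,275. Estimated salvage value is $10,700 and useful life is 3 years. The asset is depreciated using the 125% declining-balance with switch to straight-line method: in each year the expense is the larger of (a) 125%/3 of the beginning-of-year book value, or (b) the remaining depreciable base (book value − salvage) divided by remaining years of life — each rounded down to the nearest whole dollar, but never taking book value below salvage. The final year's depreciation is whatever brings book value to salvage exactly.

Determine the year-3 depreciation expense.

$72,897

Depreciable base = $268,275 − $10,700 = $257,575.
Year 1: DB = ⌊$268,275 × 125%/3⌋ = $111,781; SL = ⌊$257,575/3⌋ = $85,858 → take DB $111,781. Book value $156,494.
Year 2: DB = ⌊$156,494 × 125%/3⌋ = $65,205; SL = ⌊$145,794/2⌋ = $72,897 → take SL $72,897. Book value $83,597.
Year 3 (final): $83,597 − $10,700 = $72,897. Book value $10,700.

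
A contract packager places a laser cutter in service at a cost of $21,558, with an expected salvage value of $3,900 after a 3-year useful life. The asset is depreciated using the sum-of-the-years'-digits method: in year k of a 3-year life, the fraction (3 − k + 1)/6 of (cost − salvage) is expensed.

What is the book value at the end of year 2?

$6,843

Depreciable base = $21,558 − $3,900 = $17,658.
Sum of the years' digits = 3+2+1 = 6.
Year 1: $17,658 × 3/6 = $8,829. Book value $12,729.
Year 2: $17,658 × 2/6 = $5,886. Book value $6,843.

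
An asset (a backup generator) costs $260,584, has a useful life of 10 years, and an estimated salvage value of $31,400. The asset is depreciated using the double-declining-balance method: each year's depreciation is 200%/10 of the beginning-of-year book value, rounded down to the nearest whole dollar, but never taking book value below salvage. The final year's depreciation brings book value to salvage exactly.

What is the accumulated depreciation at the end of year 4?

Depreciable base = $260,584 − $31,400 = $229,184.
Year 1: ⌊$260,584 × 200%/10⌋ = $52,116. Book value $208,468.
Year 2: ⌊$208,468 × 200%/10⌋ = $41,693. Book value $166,775.
Year 3: ⌊$166,775 × 200%/10⌋ = $33,355. Book value $133,420.
Year 4: ⌊$133,420 × 200%/10⌋ = $26,684. Book value $106,736.
Accumulated through year 4 = $260,584 − $106,736 = $153,848.

$153,848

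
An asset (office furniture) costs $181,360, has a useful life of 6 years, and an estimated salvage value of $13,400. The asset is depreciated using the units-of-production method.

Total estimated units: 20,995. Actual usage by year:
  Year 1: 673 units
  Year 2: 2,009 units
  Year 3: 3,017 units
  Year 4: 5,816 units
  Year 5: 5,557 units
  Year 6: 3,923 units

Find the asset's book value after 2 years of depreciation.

$159,904

Depreciable base = $181,360 − $13,400 = $167,960.
Rate = $167,960 / 20,995 units = $8 per unit.
Year 1: 673 × $8 = $5,384. Book value $175,976.
Year 2: 2,009 × $8 = $16,072. Book value $159,904.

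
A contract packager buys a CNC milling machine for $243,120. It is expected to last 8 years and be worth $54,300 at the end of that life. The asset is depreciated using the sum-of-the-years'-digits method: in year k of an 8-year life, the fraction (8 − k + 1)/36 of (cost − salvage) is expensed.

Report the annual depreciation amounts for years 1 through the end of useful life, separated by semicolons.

$41,960; $36,715; $31,470; $26,225; $20,980; $15,735; $10,490; $5,245

Depreciable base = $243,120 − $54,300 = $188,820.
Sum of the years' digits = 8+7+6+5+4+3+2+1 = 36.
Year 1: $188,820 × 8/36 = $41,960. Book value $201,160.
Year 2: $188,820 × 7/36 = $36,715. Book value $164,445.
Year 3: $188,820 × 6/36 = $31,470. Book value $132,975.
Year 4: $188,820 × 5/36 = $26,225. Book value $106,750.
Year 5: $188,820 × 4/36 = $20,980. Book value $85,770.
Year 6: $188,820 × 3/36 = $15,735. Book value $70,035.
Year 7: $188,820 × 2/36 = $10,490. Book value $59,545.
Year 8: $188,820 × 1/36 = $5,245. Book value $54,300.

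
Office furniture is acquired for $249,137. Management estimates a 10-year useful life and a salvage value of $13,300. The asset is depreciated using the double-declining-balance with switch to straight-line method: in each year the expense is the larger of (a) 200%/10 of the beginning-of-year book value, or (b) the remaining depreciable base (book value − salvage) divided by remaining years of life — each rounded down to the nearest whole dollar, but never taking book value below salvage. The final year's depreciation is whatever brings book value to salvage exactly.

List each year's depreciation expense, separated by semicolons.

$49,827; $39,862; $31,889; $25,511; $20,409; $16,327; $13,062; $12,983; $12,983; $12,984

Depreciable base = $249,137 − $13,300 = $235,837.
Year 1: DB = ⌊$249,137 × 200%/10⌋ = $49,827; SL = ⌊$235,837/10⌋ = $23,583 → take DB $49,827. Book value $199,310.
Year 2: DB = ⌊$199,310 × 200%/10⌋ = $39,862; SL = ⌊$186,010/9⌋ = $20,667 → take DB $39,862. Book value $159,448.
Year 3: DB = ⌊$159,448 × 200%/10⌋ = $31,889; SL = ⌊$146,148/8⌋ = $18,268 → take DB $31,889. Book value $127,559.
Year 4: DB = ⌊$127,559 × 200%/10⌋ = $25,511; SL = ⌊$114,259/7⌋ = $16,322 → take DB $25,511. Book value $102,048.
Year 5: DB = ⌊$102,048 × 200%/10⌋ = $20,409; SL = ⌊$88,748/6⌋ = $14,791 → take DB $20,409. Book value $81,639.
Year 6: DB = ⌊$81,639 × 200%/10⌋ = $16,327; SL = ⌊$68,339/5⌋ = $13,667 → take DB $16,327. Book value $65,312.
Year 7: DB = ⌊$65,312 × 200%/10⌋ = $13,062; SL = ⌊$52,012/4⌋ = $13,003 → take DB $13,062. Book value $52,250.
Year 8: DB = ⌊$52,250 × 200%/10⌋ = $10,450; SL = ⌊$38,950/3⌋ = $12,983 → take SL $12,983. Book value $39,267.
Year 9: DB = ⌊$39,267 × 200%/10⌋ = $7,853; SL = ⌊$25,967/2⌋ = $12,983 → take SL $12,983. Book value $26,284.
Year 10 (final): $26,284 − $13,300 = $12,984. Book value $13,300.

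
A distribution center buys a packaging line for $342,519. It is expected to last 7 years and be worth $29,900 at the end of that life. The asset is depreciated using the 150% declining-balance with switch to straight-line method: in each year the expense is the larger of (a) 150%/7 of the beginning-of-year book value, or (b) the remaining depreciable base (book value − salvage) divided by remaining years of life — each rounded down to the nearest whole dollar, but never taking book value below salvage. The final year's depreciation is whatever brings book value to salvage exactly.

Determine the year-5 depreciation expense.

$33,547

Depreciable base = $342,519 − $29,900 = $312,619.
Year 1: DB = ⌊$342,519 × 150%/7⌋ = $73,396; SL = ⌊$312,619/7⌋ = $44,659 → take DB $73,396. Book value $269,123.
Year 2: DB = ⌊$269,123 × 150%/7⌋ = $57,669; SL = ⌊$239,223/6⌋ = $39,870 → take DB $57,669. Book value $211,454.
Year 3: DB = ⌊$211,454 × 150%/7⌋ = $45,311; SL = ⌊$181,554/5⌋ = $36,310 → take DB $45,311. Book value $166,143.
Year 4: DB = ⌊$166,143 × 150%/7⌋ = $35,602; SL = ⌊$136,243/4⌋ = $34,060 → take DB $35,602. Book value $130,541.
Year 5: DB = ⌊$130,541 × 150%/7⌋ = $27,973; SL = ⌊$100,641/3⌋ = $33,547 → take SL $33,547. Book value $96,994.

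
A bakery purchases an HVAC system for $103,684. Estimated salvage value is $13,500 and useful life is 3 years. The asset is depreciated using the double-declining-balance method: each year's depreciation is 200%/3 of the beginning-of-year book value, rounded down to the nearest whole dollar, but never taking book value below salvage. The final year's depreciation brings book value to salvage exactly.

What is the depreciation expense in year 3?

Depreciable base = $103,684 − $13,500 = $90,184.
Year 1: ⌊$103,684 × 200%/3⌋ = $69,122. Book value $34,562.
Year 2: ⌊$34,562 × 200%/3⌋ = $23,041, capped at $21,062. Book value $13,500.
Year 3 (final): $13,500 − $13,500 = $0. Book value $13,500.

$0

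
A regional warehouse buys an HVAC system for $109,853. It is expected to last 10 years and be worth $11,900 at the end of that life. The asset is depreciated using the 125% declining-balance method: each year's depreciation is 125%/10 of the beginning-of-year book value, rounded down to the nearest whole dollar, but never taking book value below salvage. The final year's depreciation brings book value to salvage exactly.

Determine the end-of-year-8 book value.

$37,749

Depreciable base = $109,853 − $11,900 = $97,953.
Year 1: ⌊$109,853 × 125%/10⌋ = $13,731. Book value $96,122.
Year 2: ⌊$96,122 × 125%/10⌋ = $12,015. Book value $84,107.
Year 3: ⌊$84,107 × 125%/10⌋ = $10,513. Book value $73,594.
Year 4: ⌊$73,594 × 125%/10⌋ = $9,199. Book value $64,395.
Year 5: ⌊$64,395 × 125%/10⌋ = $8,049. Book value $56,346.
Year 6: ⌊$56,346 × 125%/10⌋ = $7,043. Book value $49,303.
Year 7: ⌊$49,303 × 125%/10⌋ = $6,162. Book value $43,141.
Year 8: ⌊$43,141 × 125%/10⌋ = $5,392. Book value $37,749.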